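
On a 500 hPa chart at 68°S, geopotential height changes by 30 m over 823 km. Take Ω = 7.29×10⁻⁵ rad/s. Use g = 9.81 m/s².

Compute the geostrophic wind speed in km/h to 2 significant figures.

Coriolis parameter at 68°S:
f = 2Ω sin φ = 2 × 7.29×10⁻⁵ × sin 68° = 1.35×10⁻⁴ s⁻¹
Height gradient: |∂Z/∂n| = 30 m / 823000 m = 3.65×10⁻⁵
On a pressure surface, geostrophic balance gives V_g = (g/f)|∂Z/∂n|:
V_g = 9.81 × 3.65×10⁻⁵ / 1.35×10⁻⁴ = 2.65 m/s
Converting: 2.65 m/s × 3.6 = 9.5 km/h

9.5 km/h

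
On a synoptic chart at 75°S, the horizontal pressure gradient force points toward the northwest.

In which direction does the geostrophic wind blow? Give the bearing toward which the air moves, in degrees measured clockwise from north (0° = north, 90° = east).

225°

The pressure-gradient force points toward the northwest (bearing 315°).
Geostrophic balance: in the Southern Hemisphere the Coriolis force deflects motion to the left, so the geostrophic wind blows 90° to the left of the pressure-gradient force (low pressure on the right).
Rotating 315° by 90° counterclockwise gives 225° — the wind blows toward the southwest.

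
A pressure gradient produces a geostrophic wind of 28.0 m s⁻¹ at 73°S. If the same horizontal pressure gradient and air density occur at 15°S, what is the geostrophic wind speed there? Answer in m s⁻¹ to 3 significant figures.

103 m s⁻¹

With the same pressure gradient and density, V_g ∝ 1/f ∝ 1/sin φ.
V₂ = V₁ · sin φ₁ / sin φ₂ = 28.0 × sin 73° / sin 15°
V₂ = 28.0 × 0.9563/0.2588 = 103 m s⁻¹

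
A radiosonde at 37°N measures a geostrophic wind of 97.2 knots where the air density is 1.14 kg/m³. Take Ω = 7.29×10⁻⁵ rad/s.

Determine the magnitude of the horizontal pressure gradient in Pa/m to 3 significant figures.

Coriolis parameter at 37°N:
f = 2Ω sin φ = 2 × 7.29×10⁻⁵ × sin 37° = 8.77×10⁻⁵ s⁻¹
Wind speed in SI: 97.2 knots = 50.0 m/s
Geostrophic balance rearranged: |∂P/∂n| = f ρ V_g
|∂P/∂n| = 8.77×10⁻⁵ × 1.14 × 50.0 = 5.00×10⁻³ Pa/m

5.00×10⁻³ Pa/m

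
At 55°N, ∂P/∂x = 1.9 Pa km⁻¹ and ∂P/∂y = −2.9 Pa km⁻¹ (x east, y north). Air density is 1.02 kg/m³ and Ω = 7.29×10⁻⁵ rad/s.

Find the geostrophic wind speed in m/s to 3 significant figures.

Coriolis parameter at 55°N:
f = 2Ω sin φ = 2 × 7.29×10⁻⁵ × sin 55° = 1.19×10⁻⁴ s⁻¹
Component geostrophic relations (x east, y north):
u_g = −(1/(fρ)) ∂P/∂y,  v_g = (1/(fρ)) ∂P/∂x
u_g = −(−2.9×10⁻³)/(1.19×10⁻⁴ × 1.02) = 23.8 m/s;  v_g = (1.9×10⁻³)/(1.19×10⁻⁴ × 1.02) = 15.6 m/s
|V_g| = √(u_g² + v_g²) = 28.5 m/s

28.5 m/s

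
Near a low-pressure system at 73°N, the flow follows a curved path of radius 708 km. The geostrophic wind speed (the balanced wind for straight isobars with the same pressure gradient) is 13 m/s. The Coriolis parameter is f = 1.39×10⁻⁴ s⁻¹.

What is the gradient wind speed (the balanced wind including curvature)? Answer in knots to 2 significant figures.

23 knots

Around a low, centrifugal force acts outward with Coriolis, so pressure-gradient force balances both:
(1/ρ)|∂P/∂n| = fV + V²/R  →  V² + fR·V − fR·V_g = 0
With fR = 1.39×10⁻⁴ × 708×10³ m = 98.4 m/s:
V = [−fR + √((fR)² + 4 fR V_g)]/2 = [−98.4 + √(98.4² + 4×98.4×13)]/2 = 11.6 m/s
Subgeostrophic (V < V_g = 13 m/s), as expected around a low.
Converting: 11.6 m/s × 1.944 = 23 knots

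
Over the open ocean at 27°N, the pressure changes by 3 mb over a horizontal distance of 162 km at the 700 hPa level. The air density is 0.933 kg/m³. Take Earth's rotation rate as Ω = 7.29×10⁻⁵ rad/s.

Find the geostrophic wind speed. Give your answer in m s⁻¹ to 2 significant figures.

30 m s⁻¹

Coriolis parameter at 27°N:
f = 2Ω sin φ = 2 × 7.29×10⁻⁵ × sin 27° = 6.62×10⁻⁵ s⁻¹
Pressure gradient: |∂P/∂n| = 300 Pa / 162000 m = 1.85×10⁻³ Pa/m
Geostrophic balance (pressure-gradient force = Coriolis force):
V_g = (1/(fρ)) |∂P/∂n| = 1.85×10⁻³ / (6.62×10⁻⁵ × 0.933) = 30.0 m/s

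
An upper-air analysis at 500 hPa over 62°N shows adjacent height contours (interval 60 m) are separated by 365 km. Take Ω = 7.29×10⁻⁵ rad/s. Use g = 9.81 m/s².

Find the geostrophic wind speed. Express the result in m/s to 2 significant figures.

13 m/s

Coriolis parameter at 62°N:
f = 2Ω sin φ = 2 × 7.29×10⁻⁵ × sin 62° = 1.29×10⁻⁴ s⁻¹
Height gradient: |∂Z/∂n| = 60 m / 365000 m = 1.64×10⁻⁴
On a pressure surface, geostrophic balance gives V_g = (g/f)|∂Z/∂n|:
V_g = 9.81 × 1.64×10⁻⁴ / 1.29×10⁻⁴ = 12.5 m/s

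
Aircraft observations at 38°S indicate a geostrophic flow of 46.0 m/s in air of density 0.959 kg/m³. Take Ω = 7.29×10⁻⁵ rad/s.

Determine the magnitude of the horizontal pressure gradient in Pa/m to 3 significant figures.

Coriolis parameter at 38°S:
f = 2Ω sin φ = 2 × 7.29×10⁻⁵ × sin 38° = 8.98×10⁻⁵ s⁻¹
Geostrophic balance rearranged: |∂P/∂n| = f ρ V_g
|∂P/∂n| = 8.98×10⁻⁵ × 0.959 × 46.0 = 3.96×10⁻³ Pa/m

3.96×10⁻³ Pa/m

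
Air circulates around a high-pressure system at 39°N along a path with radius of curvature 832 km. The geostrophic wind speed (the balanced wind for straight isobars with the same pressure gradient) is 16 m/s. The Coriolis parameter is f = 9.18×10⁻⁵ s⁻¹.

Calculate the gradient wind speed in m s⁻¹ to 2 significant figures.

Around a high, pressure-gradient force acts outward with centrifugal, so Coriolis balances both:
fV = (1/ρ)|∂P/∂n| + V²/R  →  V² − fR·V + fR·V_g = 0
With fR = 9.18×10⁻⁵ × 832×10³ m = 76.4 m/s:
V = [fR − √((fR)² − 4 fR V_g)]/2 = [76.4 − √(76.4² − 4×76.4×16)]/2 = 22.8 m/s
Supergeostrophic (V > V_g = 16 m/s), as expected around a high.

23 m s⁻¹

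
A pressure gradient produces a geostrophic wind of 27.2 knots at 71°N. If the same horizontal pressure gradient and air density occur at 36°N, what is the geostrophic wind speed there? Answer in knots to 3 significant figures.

43.8 knots

With the same pressure gradient and density, V_g ∝ 1/f ∝ 1/sin φ.
V₂ = V₁ · sin φ₁ / sin φ₂ = 27.2 × sin 71° / sin 36°
V₂ = 27.2 × 0.9455/0.5878 = 43.8 knots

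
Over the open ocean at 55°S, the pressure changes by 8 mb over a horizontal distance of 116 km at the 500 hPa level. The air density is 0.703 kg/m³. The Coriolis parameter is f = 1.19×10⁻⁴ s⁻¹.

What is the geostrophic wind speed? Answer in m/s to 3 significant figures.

Pressure gradient: |∂P/∂n| = 800 Pa / 116000 m = 6.90×10⁻³ Pa/m
Geostrophic balance (pressure-gradient force = Coriolis force):
V_g = (1/(fρ)) |∂P/∂n| = 6.90×10⁻³ / (1.19×10⁻⁴ × 0.703) = 82.4 m/s

82.4 m/s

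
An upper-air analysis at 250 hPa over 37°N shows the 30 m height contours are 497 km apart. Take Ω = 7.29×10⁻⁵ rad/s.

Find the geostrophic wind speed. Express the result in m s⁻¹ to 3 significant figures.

6.75 m s⁻¹

Coriolis parameter at 37°N:
f = 2Ω sin φ = 2 × 7.29×10⁻⁵ × sin 37° = 8.77×10⁻⁵ s⁻¹
Height gradient: |∂Z/∂n| = 30 m / 497000 m = 6.04×10⁻⁵
On a pressure surface, geostrophic balance gives V_g = (g/f)|∂Z/∂n|:
V_g = 9.81 × 6.04×10⁻⁵ / 8.77×10⁻⁵ = 6.75 m/s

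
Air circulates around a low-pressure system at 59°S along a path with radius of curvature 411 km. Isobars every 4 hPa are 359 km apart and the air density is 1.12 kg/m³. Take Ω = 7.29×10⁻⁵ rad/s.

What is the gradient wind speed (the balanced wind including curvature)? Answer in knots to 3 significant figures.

13.6 knots

Coriolis parameter at 59°S:
f = 2Ω sin φ = 2 × 7.29×10⁻⁵ × sin 59° = 1.25×10⁻⁴ s⁻¹
Pressure gradient: |∂P/∂n| = 400 Pa / 359000 m = 1.11×10⁻³ Pa/m
Geostrophic speed: V_g = |∂P/∂n|/(fρ) = 1.11×10⁻³/(1.25×10⁻⁴ × 1.12) = 7.96 m/s
Around a low, centrifugal force acts outward with Coriolis, so pressure-gradient force balances both:
(1/ρ)|∂P/∂n| = fV + V²/R  →  V² + fR·V − fR·V_g = 0
With fR = 1.25×10⁻⁴ × 411×10³ m = 51.4 m/s:
V = [−fR + √((fR)² + 4 fR V_g)]/2 = [−51.4 + √(51.4² + 4×51.4×7.96)]/2 = 7 m/s
Subgeostrophic (V < V_g = 7.96 m/s), as expected around a low.
Converting: 7 m/s × 1.944 = 13.6 knots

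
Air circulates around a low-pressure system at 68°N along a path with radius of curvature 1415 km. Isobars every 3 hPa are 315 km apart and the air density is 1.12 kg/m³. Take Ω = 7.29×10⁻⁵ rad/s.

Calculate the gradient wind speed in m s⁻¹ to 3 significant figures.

Coriolis parameter at 68°N:
f = 2Ω sin φ = 2 × 7.29×10⁻⁵ × sin 68° = 1.35×10⁻⁴ s⁻¹
Pressure gradient: |∂P/∂n| = 300 Pa / 315000 m = 9.52×10⁻⁴ Pa/m
Geostrophic speed: V_g = |∂P/∂n|/(fρ) = 9.52×10⁻⁴/(1.35×10⁻⁴ × 1.12) = 6.29 m/s
Around a low, centrifugal force acts outward with Coriolis, so pressure-gradient force balances both:
(1/ρ)|∂P/∂n| = fV + V²/R  →  V² + fR·V − fR·V_g = 0
With fR = 1.35×10⁻⁴ × 1415×10³ m = 191 m/s:
V = [−fR + √((fR)² + 4 fR V_g)]/2 = [−191 + √(191² + 4×191×6.29)]/2 = 6.1 m/s
Subgeostrophic (V < V_g = 6.29 m/s), as expected around a low.

6.10 m s⁻¹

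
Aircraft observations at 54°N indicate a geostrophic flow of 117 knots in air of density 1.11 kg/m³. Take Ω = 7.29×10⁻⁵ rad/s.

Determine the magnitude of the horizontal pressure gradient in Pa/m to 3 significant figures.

Coriolis parameter at 54°N:
f = 2Ω sin φ = 2 × 7.29×10⁻⁵ × sin 54° = 1.18×10⁻⁴ s⁻¹
Wind speed in SI: 117 knots = 60.2 m/s
Geostrophic balance rearranged: |∂P/∂n| = f ρ V_g
|∂P/∂n| = 1.18×10⁻⁴ × 1.11 × 60.2 = 7.88×10⁻³ Pa/m

7.88×10⁻³ Pa/m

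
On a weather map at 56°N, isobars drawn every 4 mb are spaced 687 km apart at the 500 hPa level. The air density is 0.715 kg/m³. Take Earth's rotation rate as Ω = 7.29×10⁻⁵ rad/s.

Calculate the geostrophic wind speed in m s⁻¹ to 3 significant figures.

6.74 m s⁻¹

Coriolis parameter at 56°N:
f = 2Ω sin φ = 2 × 7.29×10⁻⁵ × sin 56° = 1.21×10⁻⁴ s⁻¹
Pressure gradient: |∂P/∂n| = 400 Pa / 687000 m = 5.82×10⁻⁴ Pa/m
Geostrophic balance (pressure-gradient force = Coriolis force):
V_g = (1/(fρ)) |∂P/∂n| = 5.82×10⁻⁴ / (1.21×10⁻⁴ × 0.715) = 6.74 m/s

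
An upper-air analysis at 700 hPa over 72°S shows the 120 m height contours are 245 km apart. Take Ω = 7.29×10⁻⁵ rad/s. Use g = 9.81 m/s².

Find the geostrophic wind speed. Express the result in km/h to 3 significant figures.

Coriolis parameter at 72°S:
f = 2Ω sin φ = 2 × 7.29×10⁻⁵ × sin 72° = 1.39×10⁻⁴ s⁻¹
Height gradient: |∂Z/∂n| = 120 m / 245000 m = 4.90×10⁻⁴
On a pressure surface, geostrophic balance gives V_g = (g/f)|∂Z/∂n|:
V_g = 9.81 × 4.90×10⁻⁴ / 1.39×10⁻⁴ = 34.7 m/s
Converting: 34.7 m/s × 3.6 = 125 km/h

125 km/h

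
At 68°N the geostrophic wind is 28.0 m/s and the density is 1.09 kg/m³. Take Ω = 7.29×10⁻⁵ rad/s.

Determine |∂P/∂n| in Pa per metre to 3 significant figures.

Coriolis parameter at 68°N:
f = 2Ω sin φ = 2 × 7.29×10⁻⁵ × sin 68° = 1.35×10⁻⁴ s⁻¹
Geostrophic balance rearranged: |∂P/∂n| = f ρ V_g
|∂P/∂n| = 1.35×10⁻⁴ × 1.09 × 28.0 = 4.13×10⁻³ Pa/m

4.13×10⁻³ Pa/m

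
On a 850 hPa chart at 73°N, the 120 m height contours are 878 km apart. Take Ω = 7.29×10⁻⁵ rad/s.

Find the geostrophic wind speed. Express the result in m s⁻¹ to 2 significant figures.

Coriolis parameter at 73°N:
f = 2Ω sin φ = 2 × 7.29×10⁻⁵ × sin 73° = 1.39×10⁻⁴ s⁻¹
Height gradient: |∂Z/∂n| = 120 m / 878000 m = 1.37×10⁻⁴
On a pressure surface, geostrophic balance gives V_g = (g/f)|∂Z/∂n|:
V_g = 9.81 × 1.37×10⁻⁴ / 1.39×10⁻⁴ = 9.62 m/s

9.6 m s⁻¹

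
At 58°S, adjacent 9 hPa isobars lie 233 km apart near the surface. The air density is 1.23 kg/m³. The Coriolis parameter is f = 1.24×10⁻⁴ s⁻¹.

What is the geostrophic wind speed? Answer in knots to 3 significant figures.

Pressure gradient: |∂P/∂n| = 900 Pa / 233000 m = 3.86×10⁻³ Pa/m
Geostrophic balance (pressure-gradient force = Coriolis force):
V_g = (1/(fρ)) |∂P/∂n| = 3.86×10⁻³ / (1.24×10⁻⁴ × 1.23) = 25.3 m/s
Converting: 25.3 m/s × 1.944 = 49.2 knots

49.2 knots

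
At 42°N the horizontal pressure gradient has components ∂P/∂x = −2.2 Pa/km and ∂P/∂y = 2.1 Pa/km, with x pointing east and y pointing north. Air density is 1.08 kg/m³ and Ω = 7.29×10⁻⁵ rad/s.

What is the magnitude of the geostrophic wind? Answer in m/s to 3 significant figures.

Coriolis parameter at 42°N:
f = 2Ω sin φ = 2 × 7.29×10⁻⁵ × sin 42° = 9.76×10⁻⁵ s⁻¹
Component geostrophic relations (x east, y north):
u_g = −(1/(fρ)) ∂P/∂y,  v_g = (1/(fρ)) ∂P/∂x
u_g = −(2.1×10⁻³)/(9.76×10⁻⁵ × 1.08) = −19.9 m/s;  v_g = (−2.2×10⁻³)/(9.76×10⁻⁵ × 1.08) = −20.9 m/s
|V_g| = √(u_g² + v_g²) = 28.9 m/s

28.9 m/s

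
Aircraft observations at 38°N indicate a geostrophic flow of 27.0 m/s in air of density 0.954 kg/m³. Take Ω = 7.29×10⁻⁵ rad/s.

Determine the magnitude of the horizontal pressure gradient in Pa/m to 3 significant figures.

2.31×10⁻³ Pa/m

Coriolis parameter at 38°N:
f = 2Ω sin φ = 2 × 7.29×10⁻⁵ × sin 38° = 8.98×10⁻⁵ s⁻¹
Geostrophic balance rearranged: |∂P/∂n| = f ρ V_g
|∂P/∂n| = 8.98×10⁻⁵ × 0.954 × 27.0 = 2.31×10⁻³ Pa/m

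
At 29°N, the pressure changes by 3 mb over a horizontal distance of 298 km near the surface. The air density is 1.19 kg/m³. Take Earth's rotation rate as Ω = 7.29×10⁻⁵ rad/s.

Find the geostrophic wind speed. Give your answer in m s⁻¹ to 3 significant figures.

Coriolis parameter at 29°N:
f = 2Ω sin φ = 2 × 7.29×10⁻⁵ × sin 29° = 7.07×10⁻⁵ s⁻¹
Pressure gradient: |∂P/∂n| = 300 Pa / 298000 m = 1.01×10⁻³ Pa/m
Geostrophic balance (pressure-gradient force = Coriolis force):
V_g = (1/(fρ)) |∂P/∂n| = 1.01×10⁻³ / (7.07×10⁻⁵ × 1.19) = 12.0 m/s

12.0 m s⁻¹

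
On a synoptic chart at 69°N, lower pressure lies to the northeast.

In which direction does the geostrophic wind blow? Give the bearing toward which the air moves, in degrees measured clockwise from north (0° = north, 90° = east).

135°

The pressure-gradient force points toward the northeast (bearing 045°).
Geostrophic balance: in the Northern Hemisphere the Coriolis force deflects motion to the right, so the geostrophic wind blows 90° to the right of the pressure-gradient force (low pressure on the left).
Rotating 045° by 90° clockwise gives 135° — the wind blows toward the southeast.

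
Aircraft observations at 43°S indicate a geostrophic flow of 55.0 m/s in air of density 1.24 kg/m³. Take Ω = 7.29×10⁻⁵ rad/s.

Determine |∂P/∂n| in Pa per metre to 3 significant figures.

6.78×10⁻³ Pa/m

Coriolis parameter at 43°S:
f = 2Ω sin φ = 2 × 7.29×10⁻⁵ × sin 43° = 9.94×10⁻⁵ s⁻¹
Geostrophic balance rearranged: |∂P/∂n| = f ρ V_g
|∂P/∂n| = 9.94×10⁻⁵ × 1.24 × 55.0 = 6.78×10⁻³ Pa/m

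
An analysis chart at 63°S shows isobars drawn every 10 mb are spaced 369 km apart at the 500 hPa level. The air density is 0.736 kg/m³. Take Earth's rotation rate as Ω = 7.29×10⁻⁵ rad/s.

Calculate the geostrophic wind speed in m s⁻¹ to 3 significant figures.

28.3 m s⁻¹

Coriolis parameter at 63°S:
f = 2Ω sin φ = 2 × 7.29×10⁻⁵ × sin 63° = 1.30×10⁻⁴ s⁻¹
Pressure gradient: |∂P/∂n| = 1000 Pa / 369000 m = 2.71×10⁻³ Pa/m
Geostrophic balance (pressure-gradient force = Coriolis force):
V_g = (1/(fρ)) |∂P/∂n| = 2.71×10⁻³ / (1.30×10⁻⁴ × 0.736) = 28.3 m/s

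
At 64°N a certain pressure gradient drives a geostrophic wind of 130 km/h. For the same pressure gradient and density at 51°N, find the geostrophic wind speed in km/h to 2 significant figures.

With the same pressure gradient and density, V_g ∝ 1/f ∝ 1/sin φ.
V₂ = V₁ · sin φ₁ / sin φ₂ = 130 × sin 64° / sin 51°
V₂ = 130 × 0.8988/0.7771 = 150 km/h

150 km/h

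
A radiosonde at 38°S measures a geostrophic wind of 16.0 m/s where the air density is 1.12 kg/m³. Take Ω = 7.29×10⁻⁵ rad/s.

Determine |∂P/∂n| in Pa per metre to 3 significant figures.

1.61×10⁻³ Pa/m

Coriolis parameter at 38°S:
f = 2Ω sin φ = 2 × 7.29×10⁻⁵ × sin 38° = 8.98×10⁻⁵ s⁻¹
Geostrophic balance rearranged: |∂P/∂n| = f ρ V_g
|∂P/∂n| = 8.98×10⁻⁵ × 1.12 × 16.0 = 1.61×10⁻³ Pa/m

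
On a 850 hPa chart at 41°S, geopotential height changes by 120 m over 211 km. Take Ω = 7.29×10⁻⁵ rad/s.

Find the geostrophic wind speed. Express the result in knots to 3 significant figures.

113 knots

Coriolis parameter at 41°S:
f = 2Ω sin φ = 2 × 7.29×10⁻⁵ × sin 41° = 9.57×10⁻⁵ s⁻¹
Height gradient: |∂Z/∂n| = 120 m / 211000 m = 5.69×10⁻⁴
On a pressure surface, geostrophic balance gives V_g = (g/f)|∂Z/∂n|:
V_g = 9.81 × 5.69×10⁻⁴ / 9.57×10⁻⁵ = 58.3 m/s
Converting: 58.3 m/s × 1.944 = 113 knots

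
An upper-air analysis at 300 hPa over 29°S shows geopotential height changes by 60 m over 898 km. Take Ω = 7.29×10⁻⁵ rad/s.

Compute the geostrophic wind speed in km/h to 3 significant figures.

Coriolis parameter at 29°S:
f = 2Ω sin φ = 2 × 7.29×10⁻⁵ × sin 29° = 7.07×10⁻⁵ s⁻¹
Height gradient: |∂Z/∂n| = 60 m / 898000 m = 6.68×10⁻⁵
On a pressure surface, geostrophic balance gives V_g = (g/f)|∂Z/∂n|:
V_g = 9.81 × 6.68×10⁻⁵ / 7.07×10⁻⁵ = 9.27 m/s
Converting: 9.27 m/s × 3.6 = 33.4 km/h

33.4 km/h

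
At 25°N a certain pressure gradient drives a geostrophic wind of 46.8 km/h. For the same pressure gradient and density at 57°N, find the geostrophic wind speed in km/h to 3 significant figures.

23.6 km/h

With the same pressure gradient and density, V_g ∝ 1/f ∝ 1/sin φ.
V₂ = V₁ · sin φ₁ / sin φ₂ = 46.8 × sin 25° / sin 57°
V₂ = 46.8 × 0.4226/0.8387 = 23.6 km/h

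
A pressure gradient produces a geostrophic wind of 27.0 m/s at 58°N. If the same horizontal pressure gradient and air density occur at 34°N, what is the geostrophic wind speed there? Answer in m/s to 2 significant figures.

41 m/s

With the same pressure gradient and density, V_g ∝ 1/f ∝ 1/sin φ.
V₂ = V₁ · sin φ₁ / sin φ₂ = 27.0 × sin 58° / sin 34°
V₂ = 27.0 × 0.8480/0.5592 = 41 m/s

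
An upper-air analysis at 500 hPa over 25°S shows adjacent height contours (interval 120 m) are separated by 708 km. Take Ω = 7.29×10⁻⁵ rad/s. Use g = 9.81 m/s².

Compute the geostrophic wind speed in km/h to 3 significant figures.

Coriolis parameter at 25°S:
f = 2Ω sin φ = 2 × 7.29×10⁻⁵ × sin 25° = 6.16×10⁻⁵ s⁻¹
Height gradient: |∂Z/∂n| = 120 m / 708000 m = 1.69×10⁻⁴
On a pressure surface, geostrophic balance gives V_g = (g/f)|∂Z/∂n|:
V_g = 9.81 × 1.69×10⁻⁴ / 6.16×10⁻⁵ = 27.0 m/s
Converting: 27.0 m/s × 3.6 = 97.1 km/h

97.1 km/h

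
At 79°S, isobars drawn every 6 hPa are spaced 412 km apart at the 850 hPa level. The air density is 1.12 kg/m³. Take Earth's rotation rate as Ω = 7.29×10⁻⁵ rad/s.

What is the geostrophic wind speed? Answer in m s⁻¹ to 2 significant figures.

9.1 m s⁻¹

Coriolis parameter at 79°S:
f = 2Ω sin φ = 2 × 7.29×10⁻⁵ × sin 79° = 1.43×10⁻⁴ s⁻¹
Pressure gradient: |∂P/∂n| = 600 Pa / 412000 m = 1.46×10⁻³ Pa/m
Geostrophic balance (pressure-gradient force = Coriolis force):
V_g = (1/(fρ)) |∂P/∂n| = 1.46×10⁻³ / (1.43×10⁻⁴ × 1.12) = 9.09 m/s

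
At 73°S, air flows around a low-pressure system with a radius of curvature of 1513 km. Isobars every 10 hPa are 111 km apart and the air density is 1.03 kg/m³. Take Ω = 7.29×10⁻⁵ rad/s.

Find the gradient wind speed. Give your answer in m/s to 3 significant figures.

Coriolis parameter at 73°S:
f = 2Ω sin φ = 2 × 7.29×10⁻⁵ × sin 73° = 1.39×10⁻⁴ s⁻¹
Pressure gradient: |∂P/∂n| = 1000 Pa / 111000 m = 9.01×10⁻³ Pa/m
Geostrophic speed: V_g = |∂P/∂n|/(fρ) = 9.01×10⁻³/(1.39×10⁻⁴ × 1.03) = 62.7 m/s
Around a low, centrifugal force acts outward with Coriolis, so pressure-gradient force balances both:
(1/ρ)|∂P/∂n| = fV + V²/R  →  V² + fR·V − fR·V_g = 0
With fR = 1.39×10⁻⁴ × 1513×10³ m = 211 m/s:
V = [−fR + √((fR)² + 4 fR V_g)]/2 = [−211 + √(211² + 4×211×62.7)]/2 = 50.6 m/s
Subgeostrophic (V < V_g = 62.7 m/s), as expected around a low.

50.6 m/s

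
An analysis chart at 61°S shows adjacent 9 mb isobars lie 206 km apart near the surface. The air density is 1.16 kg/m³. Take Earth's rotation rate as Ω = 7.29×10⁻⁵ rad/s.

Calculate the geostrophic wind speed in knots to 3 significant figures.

57.4 knots

Coriolis parameter at 61°S:
f = 2Ω sin φ = 2 × 7.29×10⁻⁵ × sin 61° = 1.28×10⁻⁴ s⁻¹
Pressure gradient: |∂P/∂n| = 900 Pa / 206000 m = 4.37×10⁻³ Pa/m
Geostrophic balance (pressure-gradient force = Coriolis force):
V_g = (1/(fρ)) |∂P/∂n| = 4.37×10⁻³ / (1.28×10⁻⁴ × 1.16) = 29.5 m/s
Converting: 29.5 m/s × 1.944 = 57.4 knots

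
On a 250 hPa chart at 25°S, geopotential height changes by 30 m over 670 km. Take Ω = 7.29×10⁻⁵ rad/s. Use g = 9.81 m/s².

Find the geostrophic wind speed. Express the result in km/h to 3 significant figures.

25.7 km/h

Coriolis parameter at 25°S:
f = 2Ω sin φ = 2 × 7.29×10⁻⁵ × sin 25° = 6.16×10⁻⁵ s⁻¹
Height gradient: |∂Z/∂n| = 30 m / 670000 m = 4.48×10⁻⁵
On a pressure surface, geostrophic balance gives V_g = (g/f)|∂Z/∂n|:
V_g = 9.81 × 4.48×10⁻⁵ / 6.16×10⁻⁵ = 7.13 m/s
Converting: 7.13 m/s × 3.6 = 25.7 km/h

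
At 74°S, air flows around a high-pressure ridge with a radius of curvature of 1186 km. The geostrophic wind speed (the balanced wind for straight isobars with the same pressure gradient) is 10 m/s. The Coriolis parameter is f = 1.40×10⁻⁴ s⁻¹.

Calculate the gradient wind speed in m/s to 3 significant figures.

10.7 m/s

Around a high, pressure-gradient force acts outward with centrifugal, so Coriolis balances both:
fV = (1/ρ)|∂P/∂n| + V²/R  →  V² − fR·V + fR·V_g = 0
With fR = 1.40×10⁻⁴ × 1186×10³ m = 166 m/s:
V = [fR − √((fR)² − 4 fR V_g)]/2 = [166 − √(166² − 4×166×10)]/2 = 10.7 m/s
Supergeostrophic (V > V_g = 10 m/s), as expected around a high.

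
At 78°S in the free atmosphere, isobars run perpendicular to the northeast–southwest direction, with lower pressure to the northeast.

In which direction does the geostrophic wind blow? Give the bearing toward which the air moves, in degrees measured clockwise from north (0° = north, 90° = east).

The pressure-gradient force points toward the northeast (bearing 045°).
Geostrophic balance: in the Southern Hemisphere the Coriolis force deflects motion to the left, so the geostrophic wind blows 90° to the left of the pressure-gradient force (low pressure on the right).
Rotating 045° by 90° counterclockwise gives 315° — the wind blows toward the northwest.

315°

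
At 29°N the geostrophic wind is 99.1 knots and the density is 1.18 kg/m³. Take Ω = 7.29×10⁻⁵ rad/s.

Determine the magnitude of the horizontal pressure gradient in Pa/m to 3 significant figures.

4.25×10⁻³ Pa/m

Coriolis parameter at 29°N:
f = 2Ω sin φ = 2 × 7.29×10⁻⁵ × sin 29° = 7.07×10⁻⁵ s⁻¹
Wind speed in SI: 99.1 knots = 51.0 m/s
Geostrophic balance rearranged: |∂P/∂n| = f ρ V_g
|∂P/∂n| = 7.07×10⁻⁵ × 1.18 × 51.0 = 4.25×10⁻³ Pa/m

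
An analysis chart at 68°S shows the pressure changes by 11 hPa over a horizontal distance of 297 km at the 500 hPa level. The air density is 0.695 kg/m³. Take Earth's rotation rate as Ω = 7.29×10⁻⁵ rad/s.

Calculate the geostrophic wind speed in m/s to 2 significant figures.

Coriolis parameter at 68°S:
f = 2Ω sin φ = 2 × 7.29×10⁻⁵ × sin 68° = 1.35×10⁻⁴ s⁻¹
Pressure gradient: |∂P/∂n| = 1100 Pa / 297000 m = 3.70×10⁻³ Pa/m
Geostrophic balance (pressure-gradient force = Coriolis force):
V_g = (1/(fρ)) |∂P/∂n| = 3.70×10⁻³ / (1.35×10⁻⁴ × 0.695) = 39.4 m/s

39 m/s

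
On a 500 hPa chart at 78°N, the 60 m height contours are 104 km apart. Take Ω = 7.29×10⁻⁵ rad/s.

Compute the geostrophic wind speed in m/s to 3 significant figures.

39.7 m/s

Coriolis parameter at 78°N:
f = 2Ω sin φ = 2 × 7.29×10⁻⁵ × sin 78° = 1.43×10⁻⁴ s⁻¹
Height gradient: |∂Z/∂n| = 60 m / 104000 m = 5.77×10⁻⁴
On a pressure surface, geostrophic balance gives V_g = (g/f)|∂Z/∂n|:
V_g = 9.81 × 5.77×10⁻⁴ / 1.43×10⁻⁴ = 39.7 m/s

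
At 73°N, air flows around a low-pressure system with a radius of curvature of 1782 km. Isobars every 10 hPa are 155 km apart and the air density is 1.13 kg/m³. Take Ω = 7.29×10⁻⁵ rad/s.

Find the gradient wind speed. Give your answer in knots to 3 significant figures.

69.6 knots

Coriolis parameter at 73°N:
f = 2Ω sin φ = 2 × 7.29×10⁻⁵ × sin 73° = 1.39×10⁻⁴ s⁻¹
Pressure gradient: |∂P/∂n| = 1000 Pa / 155000 m = 6.45×10⁻³ Pa/m
Geostrophic speed: V_g = |∂P/∂n|/(fρ) = 6.45×10⁻³/(1.39×10⁻⁴ × 1.13) = 40.9 m/s
Around a low, centrifugal force acts outward with Coriolis, so pressure-gradient force balances both:
(1/ρ)|∂P/∂n| = fV + V²/R  →  V² + fR·V − fR·V_g = 0
With fR = 1.39×10⁻⁴ × 1782×10³ m = 248 m/s:
V = [−fR + √((fR)² + 4 fR V_g)]/2 = [−248 + √(248² + 4×248×40.9)]/2 = 35.8 m/s
Subgeostrophic (V < V_g = 40.9 m/s), as expected around a low.
Converting: 35.8 m/s × 1.944 = 69.6 knots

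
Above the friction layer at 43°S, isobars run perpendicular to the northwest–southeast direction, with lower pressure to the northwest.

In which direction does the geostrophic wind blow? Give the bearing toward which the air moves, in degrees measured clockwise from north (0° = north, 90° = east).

225°

The pressure-gradient force points toward the northwest (bearing 315°).
Geostrophic balance: in the Southern Hemisphere the Coriolis force deflects motion to the left, so the geostrophic wind blows 90° to the left of the pressure-gradient force (low pressure on the right).
Rotating 315° by 90° counterclockwise gives 225° — the wind blows toward the southwest.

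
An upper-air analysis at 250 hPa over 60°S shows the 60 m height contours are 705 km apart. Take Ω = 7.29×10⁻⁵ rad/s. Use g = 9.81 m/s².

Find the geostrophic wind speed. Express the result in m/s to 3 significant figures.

Coriolis parameter at 60°S:
f = 2Ω sin φ = 2 × 7.29×10⁻⁵ × sin 60° = 1.26×10⁻⁴ s⁻¹
Height gradient: |∂Z/∂n| = 60 m / 705000 m = 8.51×10⁻⁵
On a pressure surface, geostrophic balance gives V_g = (g/f)|∂Z/∂n|:
V_g = 9.81 × 8.51×10⁻⁵ / 1.26×10⁻⁴ = 6.61 m/s

6.61 m/s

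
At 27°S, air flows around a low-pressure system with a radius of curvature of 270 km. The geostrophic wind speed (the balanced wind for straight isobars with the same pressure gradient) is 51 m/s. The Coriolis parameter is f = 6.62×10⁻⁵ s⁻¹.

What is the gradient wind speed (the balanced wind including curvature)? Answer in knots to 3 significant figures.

Around a low, centrifugal force acts outward with Coriolis, so pressure-gradient force balances both:
(1/ρ)|∂P/∂n| = fV + V²/R  →  V² + fR·V − fR·V_g = 0
With fR = 6.62×10⁻⁵ × 270×10³ m = 17.9 m/s:
V = [−fR + √((fR)² + 4 fR V_g)]/2 = [−17.9 + √(17.9² + 4×17.9×51)]/2 = 22.6 m/s
Subgeostrophic (V < V_g = 51 m/s), as expected around a low.
Converting: 22.6 m/s × 1.944 = 43.8 knots

43.8 knots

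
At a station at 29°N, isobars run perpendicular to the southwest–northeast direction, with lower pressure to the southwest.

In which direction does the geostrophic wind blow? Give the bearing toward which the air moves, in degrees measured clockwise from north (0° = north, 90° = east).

315°

The pressure-gradient force points toward the southwest (bearing 225°).
Geostrophic balance: in the Northern Hemisphere the Coriolis force deflects motion to the right, so the geostrophic wind blows 90° to the right of the pressure-gradient force (low pressure on the left).
Rotating 225° by 90° clockwise gives 315° — the wind blows toward the northwest.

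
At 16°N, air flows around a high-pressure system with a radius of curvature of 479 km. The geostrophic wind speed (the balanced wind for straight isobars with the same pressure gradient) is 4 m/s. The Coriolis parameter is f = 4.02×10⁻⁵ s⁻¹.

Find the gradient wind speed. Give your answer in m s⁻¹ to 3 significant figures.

5.67 m s⁻¹

Around a high, pressure-gradient force acts outward with centrifugal, so Coriolis balances both:
fV = (1/ρ)|∂P/∂n| + V²/R  →  V² − fR·V + fR·V_g = 0
With fR = 4.02×10⁻⁵ × 479×10³ m = 19.3 m/s:
V = [fR − √((fR)² − 4 fR V_g)]/2 = [19.3 − √(19.3² − 4×19.3×4)]/2 = 5.67 m/s
Supergeostrophic (V > V_g = 4 m/s), as expected around a high.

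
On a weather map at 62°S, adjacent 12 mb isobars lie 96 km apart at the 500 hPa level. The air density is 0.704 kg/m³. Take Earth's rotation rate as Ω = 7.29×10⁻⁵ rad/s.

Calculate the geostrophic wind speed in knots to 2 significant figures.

270 knots

Coriolis parameter at 62°S:
f = 2Ω sin φ = 2 × 7.29×10⁻⁵ × sin 62° = 1.29×10⁻⁴ s⁻¹
Pressure gradient: |∂P/∂n| = 1200 Pa / 96000 m = 1.25×10⁻² Pa/m
Geostrophic balance (pressure-gradient force = Coriolis force):
V_g = (1/(fρ)) |∂P/∂n| = 1.25×10⁻² / (1.29×10⁻⁴ × 0.704) = 138 m/s
Converting: 138 m/s × 1.944 = 270 knots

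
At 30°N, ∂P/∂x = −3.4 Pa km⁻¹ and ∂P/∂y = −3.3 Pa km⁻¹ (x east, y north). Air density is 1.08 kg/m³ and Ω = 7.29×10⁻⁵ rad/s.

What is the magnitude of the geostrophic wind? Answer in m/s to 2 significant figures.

Coriolis parameter at 30°N:
f = 2Ω sin φ = 2 × 7.29×10⁻⁵ × sin 30° = 7.29×10⁻⁵ s⁻¹
Component geostrophic relations (x east, y north):
u_g = −(1/(fρ)) ∂P/∂y,  v_g = (1/(fρ)) ∂P/∂x
u_g = −(−3.3×10⁻³)/(7.29×10⁻⁵ × 1.08) = 41.9 m/s;  v_g = (−3.4×10⁻³)/(7.29×10⁻⁵ × 1.08) = −43.2 m/s
|V_g| = √(u_g² + v_g²) = 60.2 m/s

60 m/s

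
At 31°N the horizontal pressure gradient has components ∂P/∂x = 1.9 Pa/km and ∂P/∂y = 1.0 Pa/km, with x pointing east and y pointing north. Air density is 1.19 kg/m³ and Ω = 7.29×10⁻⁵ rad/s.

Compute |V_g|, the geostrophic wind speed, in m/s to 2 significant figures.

Coriolis parameter at 31°N:
f = 2Ω sin φ = 2 × 7.29×10⁻⁵ × sin 31° = 7.51×10⁻⁵ s⁻¹
Component geostrophic relations (x east, y north):
u_g = −(1/(fρ)) ∂P/∂y,  v_g = (1/(fρ)) ∂P/∂x
u_g = −(1.0×10⁻³)/(7.51×10⁻⁵ × 1.19) = −11.2 m/s;  v_g = (1.9×10⁻³)/(7.51×10⁻⁵ × 1.19) = 21.3 m/s
|V_g| = √(u_g² + v_g²) = 24.0 m/s

24 m/s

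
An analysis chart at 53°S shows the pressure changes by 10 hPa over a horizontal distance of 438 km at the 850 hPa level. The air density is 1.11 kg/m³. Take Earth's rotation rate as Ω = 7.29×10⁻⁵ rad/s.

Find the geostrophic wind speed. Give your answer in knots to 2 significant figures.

Coriolis parameter at 53°S:
f = 2Ω sin φ = 2 × 7.29×10⁻⁵ × sin 53° = 1.16×10⁻⁴ s⁻¹
Pressure gradient: |∂P/∂n| = 1000 Pa / 438000 m = 2.28×10⁻³ Pa/m
Geostrophic balance (pressure-gradient force = Coriolis force):
V_g = (1/(fρ)) |∂P/∂n| = 2.28×10⁻³ / (1.16×10⁻⁴ × 1.11) = 17.7 m/s
Converting: 17.7 m/s × 1.944 = 34 knots

34 knots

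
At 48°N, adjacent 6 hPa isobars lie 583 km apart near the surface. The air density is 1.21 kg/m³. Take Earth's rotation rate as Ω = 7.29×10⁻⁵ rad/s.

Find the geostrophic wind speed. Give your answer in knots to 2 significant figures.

Coriolis parameter at 48°N:
f = 2Ω sin φ = 2 × 7.29×10⁻⁵ × sin 48° = 1.08×10⁻⁴ s⁻¹
Pressure gradient: |∂P/∂n| = 600 Pa / 583000 m = 1.03×10⁻³ Pa/m
Geostrophic balance (pressure-gradient force = Coriolis force):
V_g = (1/(fρ)) |∂P/∂n| = 1.03×10⁻³ / (1.08×10⁻⁴ × 1.21) = 7.85 m/s
Converting: 7.85 m/s × 1.944 = 15 knots

15 knots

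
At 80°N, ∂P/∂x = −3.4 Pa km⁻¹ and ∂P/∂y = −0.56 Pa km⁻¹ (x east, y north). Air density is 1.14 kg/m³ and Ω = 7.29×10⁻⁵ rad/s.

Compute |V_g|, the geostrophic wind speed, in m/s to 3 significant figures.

21.1 m/s

Coriolis parameter at 80°N:
f = 2Ω sin φ = 2 × 7.29×10⁻⁵ × sin 80° = 1.44×10⁻⁴ s⁻¹
Component geostrophic relations (x east, y north):
u_g = −(1/(fρ)) ∂P/∂y,  v_g = (1/(fρ)) ∂P/∂x
u_g = −(−0.56×10⁻³)/(1.44×10⁻⁴ × 1.14) = 3.42 m/s;  v_g = (−3.4×10⁻³)/(1.44×10⁻⁴ × 1.14) = −20.8 m/s
|V_g| = √(u_g² + v_g²) = 21.1 m/s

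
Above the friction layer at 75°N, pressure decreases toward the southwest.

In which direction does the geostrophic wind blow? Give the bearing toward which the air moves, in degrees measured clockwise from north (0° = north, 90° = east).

315°

The pressure-gradient force points toward the southwest (bearing 225°).
Geostrophic balance: in the Northern Hemisphere the Coriolis force deflects motion to the right, so the geostrophic wind blows 90° to the right of the pressure-gradient force (low pressure on the left).
Rotating 225° by 90° clockwise gives 315° — the wind blows toward the northwest.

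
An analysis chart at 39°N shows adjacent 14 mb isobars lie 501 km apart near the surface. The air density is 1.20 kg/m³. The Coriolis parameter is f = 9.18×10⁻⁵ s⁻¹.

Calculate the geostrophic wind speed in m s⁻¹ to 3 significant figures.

25.4 m s⁻¹

Pressure gradient: |∂P/∂n| = 1400 Pa / 501000 m = 2.79×10⁻³ Pa/m
Geostrophic balance (pressure-gradient force = Coriolis force):
V_g = (1/(fρ)) |∂P/∂n| = 2.79×10⁻³ / (9.18×10⁻⁵ × 1.20) = 25.4 m/s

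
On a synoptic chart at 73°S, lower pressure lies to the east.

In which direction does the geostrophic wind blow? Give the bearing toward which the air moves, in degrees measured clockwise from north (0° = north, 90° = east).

The pressure-gradient force points toward the east (bearing 090°).
Geostrophic balance: in the Southern Hemisphere the Coriolis force deflects motion to the left, so the geostrophic wind blows 90° to the left of the pressure-gradient force (low pressure on the right).
Rotating 090° by 90° counterclockwise gives 000° — the wind blows toward the north.

000°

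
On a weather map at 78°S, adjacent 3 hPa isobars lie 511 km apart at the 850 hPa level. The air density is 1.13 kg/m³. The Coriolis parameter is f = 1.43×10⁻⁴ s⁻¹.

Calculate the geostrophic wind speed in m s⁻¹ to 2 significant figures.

Pressure gradient: |∂P/∂n| = 300 Pa / 511000 m = 5.87×10⁻⁴ Pa/m
Geostrophic balance (pressure-gradient force = Coriolis force):
V_g = (1/(fρ)) |∂P/∂n| = 5.87×10⁻⁴ / (1.43×10⁻⁴ × 1.13) = 3.63 m/s

3.6 m s⁻¹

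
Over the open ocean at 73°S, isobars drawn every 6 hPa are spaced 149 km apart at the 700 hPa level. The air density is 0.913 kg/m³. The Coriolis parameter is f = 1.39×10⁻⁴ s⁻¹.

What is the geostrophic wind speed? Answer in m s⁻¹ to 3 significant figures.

31.7 m s⁻¹

Pressure gradient: |∂P/∂n| = 600 Pa / 149000 m = 4.03×10⁻³ Pa/m
Geostrophic balance (pressure-gradient force = Coriolis force):
V_g = (1/(fρ)) |∂P/∂n| = 4.03×10⁻³ / (1.39×10⁻⁴ × 0.913) = 31.7 m/s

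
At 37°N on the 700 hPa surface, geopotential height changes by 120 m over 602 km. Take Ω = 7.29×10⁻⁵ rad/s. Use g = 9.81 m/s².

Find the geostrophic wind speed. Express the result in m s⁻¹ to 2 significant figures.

22 m s⁻¹

Coriolis parameter at 37°N:
f = 2Ω sin φ = 2 × 7.29×10⁻⁵ × sin 37° = 8.77×10⁻⁵ s⁻¹
Height gradient: |∂Z/∂n| = 120 m / 602000 m = 1.99×10⁻⁴
On a pressure surface, geostrophic balance gives V_g = (g/f)|∂Z/∂n|:
V_g = 9.81 × 1.99×10⁻⁴ / 8.77×10⁻⁵ = 22.3 m/s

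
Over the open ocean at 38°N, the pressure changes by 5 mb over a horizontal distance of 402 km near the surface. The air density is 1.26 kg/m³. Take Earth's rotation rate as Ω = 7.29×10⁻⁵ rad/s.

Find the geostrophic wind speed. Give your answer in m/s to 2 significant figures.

Coriolis parameter at 38°N:
f = 2Ω sin φ = 2 × 7.29×10⁻⁵ × sin 38° = 8.98×10⁻⁵ s⁻¹
Pressure gradient: |∂P/∂n| = 500 Pa / 402000 m = 1.24×10⁻³ Pa/m
Geostrophic balance (pressure-gradient force = Coriolis force):
V_g = (1/(fρ)) |∂P/∂n| = 1.24×10⁻³ / (8.98×10⁻⁵ × 1.26) = 11.0 m/s

11 m/s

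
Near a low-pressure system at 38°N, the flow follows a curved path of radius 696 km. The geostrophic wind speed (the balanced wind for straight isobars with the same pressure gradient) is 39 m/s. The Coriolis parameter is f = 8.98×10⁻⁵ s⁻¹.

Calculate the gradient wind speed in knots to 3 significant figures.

Around a low, centrifugal force acts outward with Coriolis, so pressure-gradient force balances both:
(1/ρ)|∂P/∂n| = fV + V²/R  →  V² + fR·V − fR·V_g = 0
With fR = 8.98×10⁻⁵ × 696×10³ m = 62.5 m/s:
V = [−fR + √((fR)² + 4 fR V_g)]/2 = [−62.5 + √(62.5² + 4×62.5×39)]/2 = 27.2 m/s
Subgeostrophic (V < V_g = 39 m/s), as expected around a low.
Converting: 27.2 m/s × 1.944 = 52.8 knots

52.8 knots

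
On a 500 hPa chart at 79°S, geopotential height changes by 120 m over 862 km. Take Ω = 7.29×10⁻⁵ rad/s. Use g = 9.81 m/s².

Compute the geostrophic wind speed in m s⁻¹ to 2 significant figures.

Coriolis parameter at 79°S:
f = 2Ω sin φ = 2 × 7.29×10⁻⁵ × sin 79° = 1.43×10⁻⁴ s⁻¹
Height gradient: |∂Z/∂n| = 120 m / 862000 m = 1.39×10⁻⁴
On a pressure surface, geostrophic balance gives V_g = (g/f)|∂Z/∂n|:
V_g = 9.81 × 1.39×10⁻⁴ / 1.43×10⁻⁴ = 9.54 m/s

9.5 m s⁻¹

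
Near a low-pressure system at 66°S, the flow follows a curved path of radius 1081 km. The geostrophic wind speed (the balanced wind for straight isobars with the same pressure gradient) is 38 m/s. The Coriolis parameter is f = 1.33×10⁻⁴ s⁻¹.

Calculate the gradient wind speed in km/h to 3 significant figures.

Around a low, centrifugal force acts outward with Coriolis, so pressure-gradient force balances both:
(1/ρ)|∂P/∂n| = fV + V²/R  →  V² + fR·V − fR·V_g = 0
With fR = 1.33×10⁻⁴ × 1081×10³ m = 144 m/s:
V = [−fR + √((fR)² + 4 fR V_g)]/2 = [−144 + √(144² + 4×144×38)]/2 = 31.2 m/s
Subgeostrophic (V < V_g = 38 m/s), as expected around a low.
Converting: 31.2 m/s × 3.6 = 112 km/h

112 km/h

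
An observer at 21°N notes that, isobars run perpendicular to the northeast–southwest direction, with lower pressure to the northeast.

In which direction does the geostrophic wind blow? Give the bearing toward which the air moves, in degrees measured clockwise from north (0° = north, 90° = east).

The pressure-gradient force points toward the northeast (bearing 045°).
Geostrophic balance: in the Northern Hemisphere the Coriolis force deflects motion to the right, so the geostrophic wind blows 90° to the right of the pressure-gradient force (low pressure on the left).
Rotating 045° by 90° clockwise gives 135° — the wind blows toward the southeast.

135°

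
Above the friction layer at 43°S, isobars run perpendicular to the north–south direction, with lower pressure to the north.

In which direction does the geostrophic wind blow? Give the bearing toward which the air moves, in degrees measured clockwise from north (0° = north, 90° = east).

270°

The pressure-gradient force points toward the north (bearing 000°).
Geostrophic balance: in the Southern Hemisphere the Coriolis force deflects motion to the left, so the geostrophic wind blows 90° to the left of the pressure-gradient force (low pressure on the right).
Rotating 000° by 90° counterclockwise gives 270° — the wind blows toward the west.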